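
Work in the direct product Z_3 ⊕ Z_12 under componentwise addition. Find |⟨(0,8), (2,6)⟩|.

18

|⟨(0,8)⟩| = 3 and |⟨(2,6)⟩| = 6, so |H| is a multiple of lcm(3, 6) = 6 and divides |G| = 36.
Closing under the operation: H = {(0,0), (0,2), (0,4), (0,6), (0,8), (0,10), (1,0), (1,2), (1,4), (1,6), (1,8), (1,10), (2,0), (2,2), (2,4), (2,6), (2,8), (2,10)}, so |H| = 18.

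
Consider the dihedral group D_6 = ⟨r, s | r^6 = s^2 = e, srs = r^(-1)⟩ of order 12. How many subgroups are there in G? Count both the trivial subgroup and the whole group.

16

|G| = 12, so by Lagrange every subgroup order divides 12. Divisors: 1, 2, 3, 4, 6, 12.
Subgroups by order — order 1: 1; order 2: 7; order 3: 1; order 4: 3; order 6: 3; order 12: 1.
Total: 1 + 7 + 1 + 3 + 3 + 1 = 16.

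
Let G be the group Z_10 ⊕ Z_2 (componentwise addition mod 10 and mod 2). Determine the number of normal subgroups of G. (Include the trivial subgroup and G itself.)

10

G is abelian, so every subgroup is normal.
G has 10 subgroups in total, hence 10 normal subgroups.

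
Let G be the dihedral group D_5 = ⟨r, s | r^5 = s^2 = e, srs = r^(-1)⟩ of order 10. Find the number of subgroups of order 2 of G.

5

|G| = 10 and 2 | 10, so subgroups of order 2 are possible by Lagrange.
The subgroups of order 2 are: {e, r^2s}; {e, r^3s}; {e, r^4s}; {e, rs}; … (5 in all).
So G has 5 subgroups of order 2.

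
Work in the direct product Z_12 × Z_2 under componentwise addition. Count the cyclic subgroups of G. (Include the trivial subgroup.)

12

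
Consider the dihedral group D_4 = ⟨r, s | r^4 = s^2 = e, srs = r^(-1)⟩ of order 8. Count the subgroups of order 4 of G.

3

|G| = 8 and 4 | 8, so subgroups of order 4 are possible by Lagrange.
The subgroups of order 4 are: {e, r, r^2, r^3}; {e, r^2, s, r^2s}; {e, r^2, rs, r^3s}.
So G has 3 subgroups of order 4.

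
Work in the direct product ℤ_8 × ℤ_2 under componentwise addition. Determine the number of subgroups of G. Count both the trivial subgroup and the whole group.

11

|G| = 16, so by Lagrange every subgroup order divides 16. Divisors: 1, 2, 4, 8, 16.
Subgroups by order — order 1: 1; order 2: 3; order 4: 3; order 8: 3; order 16: 1.
Total: 1 + 3 + 3 + 3 + 1 = 11.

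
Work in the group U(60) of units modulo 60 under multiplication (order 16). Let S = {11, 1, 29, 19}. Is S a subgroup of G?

Yes

|S| = 4 divides |G| = 16, consistent with Lagrange.
S contains the identity, every element's inverse is in S, and S is closed under ·: it is a subgroup.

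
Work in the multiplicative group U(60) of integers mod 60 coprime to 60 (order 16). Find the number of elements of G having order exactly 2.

7

The elements of order 2 are: 11, 19, 29, 31, 41, 49, 59.
That's 7.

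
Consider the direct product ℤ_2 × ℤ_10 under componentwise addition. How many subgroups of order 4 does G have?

1

|G| = 20 and 4 | 20, so subgroups of order 4 are possible by Lagrange.
The subgroups of order 4 are: {(0,0), (0,5), (1,0), (1,5)}.
So G has 1 subgroup of order 4.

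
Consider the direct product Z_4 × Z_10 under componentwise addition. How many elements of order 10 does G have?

12

An element (a,b) has order lcm(ord(a), ord(b)); count pairs with lcm equal to 10.
Enumerating gives 12 such elements.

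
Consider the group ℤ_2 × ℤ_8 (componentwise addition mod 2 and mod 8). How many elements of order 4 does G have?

4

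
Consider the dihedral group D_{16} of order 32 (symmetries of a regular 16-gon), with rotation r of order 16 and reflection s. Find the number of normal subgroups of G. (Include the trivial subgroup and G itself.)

8

G has 36 subgroups. Checking conjugation-invariance by order — order 1: 1/1 normal; order 2: 1/17 normal; order 4: 1/9 normal; order 8: 1/5 normal; order 16: 3/3 normal; order 32: 1/1 normal.
Total normal subgroups: 8.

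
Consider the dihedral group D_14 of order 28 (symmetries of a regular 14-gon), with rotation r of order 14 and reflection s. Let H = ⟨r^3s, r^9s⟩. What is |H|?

14

|⟨r^3s⟩| = 2 and |⟨r^9s⟩| = 2, so |H| is a multiple of lcm(2, 2) = 2 and divides |G| = 28.
Closing under the operation: H = {e, r^2, r^4, r^6, r^8, r^10, r^12, rs, r^3s, r^5s, r^7s, r^9s, r^11s, r^13s}, so |H| = 14.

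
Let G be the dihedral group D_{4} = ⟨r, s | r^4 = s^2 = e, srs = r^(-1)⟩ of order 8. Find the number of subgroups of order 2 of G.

|G| = 8 and 2 | 8, so subgroups of order 2 are possible by Lagrange.
The subgroups of order 2 are: {e, r^2}; {e, r^2s}; {e, r^3s}; {e, rs}; … (5 in all).
So G has 5 subgroups of order 2.

5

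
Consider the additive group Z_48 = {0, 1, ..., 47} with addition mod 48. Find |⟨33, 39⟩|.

16

|⟨33⟩| = 16 and |⟨39⟩| = 16, so |H| is a multiple of lcm(16, 16) = 16 and divides |G| = 48.
Closing under the operation: H = {0, 3, 6, 9, 12, 15, 18, 21, 24, 27, 30, 33, 36, 39, 42, 45}, so |H| = 16.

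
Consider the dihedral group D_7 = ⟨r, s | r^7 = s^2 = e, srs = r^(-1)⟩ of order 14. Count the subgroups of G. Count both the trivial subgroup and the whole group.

10

|G| = 14, so by Lagrange every subgroup order divides 14. Divisors: 1, 2, 7, 14.
Subgroups by order — order 1: 1; order 2: 7; order 7: 1; order 14: 1.
Total: 1 + 7 + 1 + 1 = 10.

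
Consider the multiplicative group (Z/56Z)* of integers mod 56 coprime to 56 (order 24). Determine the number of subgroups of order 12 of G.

|G| = 24 and 12 | 24, so subgroups of order 12 are possible by Lagrange.
The subgroups of order 12 are: {1, 5, 9, 11, 13, 25, 31, 43, 45, 47, 51, 55}; {1, 9, 11, 15, 23, 25, 29, 37, 39, 43, 51, 53}; {1, 3, 9, 11, 17, 19, 25, 27, 33, 41, 43, 51}; {1, 3, 5, 9, 13, 15, 19, 23, 25, 27, 39, 45}; … (7 in all).
So G has 7 subgroups of order 12.

7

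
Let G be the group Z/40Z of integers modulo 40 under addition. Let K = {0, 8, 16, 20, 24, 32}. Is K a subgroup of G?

|K| = 6 does not divide |G| = 40, so by Lagrange K is not a subgroup.

No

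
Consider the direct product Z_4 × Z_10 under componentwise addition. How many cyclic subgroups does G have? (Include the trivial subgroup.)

A cyclic subgroup of order d is generated by each of its φ(d) elements of order d, so the cyclic subgroups of order d number (#elements of order d)/φ(d).
Cyclic subgroups by order — order 1: 1; order 2: 3; order 4: 2; order 5: 1; order 10: 3; order 20: 2.
Total: 12.

12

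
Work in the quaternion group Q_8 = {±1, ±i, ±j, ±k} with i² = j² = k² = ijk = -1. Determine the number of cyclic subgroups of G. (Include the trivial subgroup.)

5

Each element a generates a cyclic subgroup ⟨a⟩; distinct elements may generate the same one (a cyclic group of order d has φ(d) generators).
Cyclic subgroups by order — order 1: 1; order 2: 1; order 4: 3.
Total: 5.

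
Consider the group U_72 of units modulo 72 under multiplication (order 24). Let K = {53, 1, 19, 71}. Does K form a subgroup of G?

Yes

|K| = 4 divides |G| = 24, consistent with Lagrange.
K contains the identity, every element's inverse is in K, and K is closed under ·: it is a subgroup.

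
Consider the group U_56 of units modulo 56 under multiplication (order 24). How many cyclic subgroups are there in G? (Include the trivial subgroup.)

16

Group the elements of G by the cyclic subgroup they generate; each cyclic subgroup of order d accounts for φ(d) elements.
Cyclic subgroups by order — order 1: 1; order 2: 7; order 3: 1; order 6: 7.
Total: 16.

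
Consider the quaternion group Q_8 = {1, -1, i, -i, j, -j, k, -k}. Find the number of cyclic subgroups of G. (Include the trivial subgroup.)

A cyclic subgroup of order d is generated by each of its φ(d) elements of order d, so the cyclic subgroups of order d number (#elements of order d)/φ(d).
Cyclic subgroups by order — order 1: 1; order 2: 1; order 4: 3.
Total: 5.

5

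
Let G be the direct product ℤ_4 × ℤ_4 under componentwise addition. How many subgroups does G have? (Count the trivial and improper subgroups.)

15

|G| = 16, so by Lagrange every subgroup order divides 16. Divisors: 1, 2, 4, 8, 16.
Subgroups by order — order 1: 1; order 2: 3; order 4: 7; order 8: 3; order 16: 1.
Total: 1 + 3 + 7 + 3 + 1 = 15.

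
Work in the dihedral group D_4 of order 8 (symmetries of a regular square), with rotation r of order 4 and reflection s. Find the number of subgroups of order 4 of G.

3

|G| = 8 and 4 | 8, so subgroups of order 4 are possible by Lagrange.
The subgroups of order 4 are: {e, r, r^2, r^3}; {e, r^2, s, r^2s}; {e, r^2, rs, r^3s}.
So G has 3 subgroups of order 4.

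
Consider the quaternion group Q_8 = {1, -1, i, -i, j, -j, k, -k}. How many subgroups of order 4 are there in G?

3

|G| = 8 and 4 | 8, so subgroups of order 4 are possible by Lagrange.
The subgroups of order 4 are: {1, -1, i, -i}; {1, -1, j, -j}; {1, -1, k, -k}.
So G has 3 subgroups of order 4.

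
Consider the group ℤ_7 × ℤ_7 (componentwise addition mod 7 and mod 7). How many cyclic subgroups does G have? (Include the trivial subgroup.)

9

A cyclic subgroup of order d is generated by each of its φ(d) elements of order d, so the cyclic subgroups of order d number (#elements of order d)/φ(d).
Cyclic subgroups by order — order 1: 1; order 7: 8.
Total: 9.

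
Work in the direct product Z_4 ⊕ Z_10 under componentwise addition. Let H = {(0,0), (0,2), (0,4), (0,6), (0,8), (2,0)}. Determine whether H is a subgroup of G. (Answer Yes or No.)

|H| = 6 does not divide |G| = 40, so by Lagrange H is not a subgroup.

No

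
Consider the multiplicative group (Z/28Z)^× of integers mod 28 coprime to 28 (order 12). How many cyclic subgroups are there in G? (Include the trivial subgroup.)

8

Group the elements of G by the cyclic subgroup they generate; each cyclic subgroup of order d accounts for φ(d) elements.
Cyclic subgroups by order — order 1: 1; order 2: 3; order 3: 1; order 6: 3.
Total: 8.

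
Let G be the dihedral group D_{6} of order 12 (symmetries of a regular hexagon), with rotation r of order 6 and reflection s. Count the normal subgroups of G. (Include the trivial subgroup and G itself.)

G has 16 subgroups. Checking conjugation-invariance by order — order 1: 1/1 normal; order 2: 1/7 normal; order 3: 1/1 normal; order 4: 0/3 normal; order 6: 3/3 normal; order 12: 1/1 normal.
Total normal subgroups: 7.

7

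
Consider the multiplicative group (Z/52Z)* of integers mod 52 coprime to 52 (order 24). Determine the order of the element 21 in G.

Compute successive powers of 21 mod 52: 21, 25, 5, 1; 21^4 ≡ 1 (mod 52).
So |⟨21⟩| = 4.

4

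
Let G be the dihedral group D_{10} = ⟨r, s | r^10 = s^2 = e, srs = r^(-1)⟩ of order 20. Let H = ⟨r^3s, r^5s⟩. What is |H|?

10

|⟨r^3s⟩| = 2 and |⟨r^5s⟩| = 2, so |H| is a multiple of lcm(2, 2) = 2 and divides |G| = 20.
Closing under the operation: H = {e, r^2, r^4, r^6, r^8, rs, r^3s, r^5s, r^7s, r^9s}, so |H| = 10.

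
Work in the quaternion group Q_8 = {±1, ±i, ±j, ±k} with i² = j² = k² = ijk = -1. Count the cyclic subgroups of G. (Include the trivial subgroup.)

5

A cyclic subgroup of order d is generated by each of its φ(d) elements of order d, so the cyclic subgroups of order d number (#elements of order d)/φ(d).
Cyclic subgroups by order — order 1: 1; order 2: 1; order 4: 3.
Total: 5.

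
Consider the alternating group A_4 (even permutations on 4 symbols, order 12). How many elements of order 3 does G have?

8

The elements of order 3 are: (2 3 4), (2 4 3), (1 2 3), (1 2 4), (1 3 2), (1 3 4), (1 4 2), (1 4 3).
That's 8.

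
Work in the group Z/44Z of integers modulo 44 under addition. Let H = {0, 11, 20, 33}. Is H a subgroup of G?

No

20 ∈ H but its inverse 24 ∉ H, so H is not a subgroup.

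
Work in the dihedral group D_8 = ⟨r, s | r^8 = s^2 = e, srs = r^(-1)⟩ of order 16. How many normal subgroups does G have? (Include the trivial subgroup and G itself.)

7

G has 19 subgroups. Checking conjugation-invariance by order — order 1: 1/1 normal; order 2: 1/9 normal; order 4: 1/5 normal; order 8: 3/3 normal; order 16: 1/1 normal.
Total normal subgroups: 7.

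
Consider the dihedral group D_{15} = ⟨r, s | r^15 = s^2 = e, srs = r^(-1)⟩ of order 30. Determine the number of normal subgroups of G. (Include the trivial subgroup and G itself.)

G has 28 subgroups. Checking conjugation-invariance by order — order 1: 1/1 normal; order 2: 0/15 normal; order 3: 1/1 normal; order 5: 1/1 normal; order 6: 0/5 normal; order 10: 0/3 normal; order 15: 1/1 normal; order 30: 1/1 normal.
Total normal subgroups: 5.

5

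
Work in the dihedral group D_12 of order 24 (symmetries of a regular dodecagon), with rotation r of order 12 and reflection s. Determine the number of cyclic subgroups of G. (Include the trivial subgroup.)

A cyclic subgroup of order d is generated by each of its φ(d) elements of order d, so the cyclic subgroups of order d number (#elements of order d)/φ(d).
Cyclic subgroups by order — order 1: 1; order 2: 13; order 3: 1; order 4: 1; order 6: 1; order 12: 1.
Total: 18.

18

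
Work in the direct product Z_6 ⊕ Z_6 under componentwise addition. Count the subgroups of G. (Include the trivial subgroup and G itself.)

30

|G| = 36, so by Lagrange every subgroup order divides 36. Divisors: 1, 2, 3, 4, 6, 9, 12, 18, 36.
Subgroups by order — order 1: 1; order 2: 3; order 3: 4; order 4: 1; order 6: 12; order 9: 1; order 12: 4; order 18: 3; order 36: 1.
Total: 1 + 3 + 4 + 1 + 12 + 1 + 4 + 3 + 1 = 30.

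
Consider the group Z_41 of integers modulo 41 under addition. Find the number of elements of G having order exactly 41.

40

In a cyclic group of order 41, the number of elements of order d (for d | 41) is φ(d).
φ(41) = 40.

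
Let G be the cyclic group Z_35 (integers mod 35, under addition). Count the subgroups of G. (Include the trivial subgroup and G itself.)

A cyclic group of order 35 has exactly one subgroup for each divisor of 35.
Divisors of 35: 1, 5, 7, 35.
So Z_35 has 4 subgroups.

4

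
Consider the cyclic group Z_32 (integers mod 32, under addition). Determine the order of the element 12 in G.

8

In Z_32, the order of an element a is n/gcd(a, n).
gcd(12, 32) = 4, so |⟨12⟩| = 32/4 = 8.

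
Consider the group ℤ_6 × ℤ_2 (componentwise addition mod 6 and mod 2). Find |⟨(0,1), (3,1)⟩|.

4

|⟨(0,1)⟩| = 2 and |⟨(3,1)⟩| = 2, so |H| is a multiple of lcm(2, 2) = 2 and divides |G| = 12.
Closing under the operation: H = {(0,0), (0,1), (3,0), (3,1)}, so |H| = 4.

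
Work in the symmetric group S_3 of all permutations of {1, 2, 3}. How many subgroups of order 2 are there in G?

3

|G| = 6 and 2 | 6, so subgroups of order 2 are possible by Lagrange.
The subgroups of order 2 are: {e, (1 2)}; {e, (1 3)}; {e, (2 3)}.
So G has 3 subgroups of order 2.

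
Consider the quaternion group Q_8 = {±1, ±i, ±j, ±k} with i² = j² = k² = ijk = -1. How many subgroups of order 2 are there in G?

|G| = 8 and 2 | 8, so subgroups of order 2 are possible by Lagrange.
The subgroups of order 2 are: {1, -1}.
So G has 1 subgroup of order 2.

1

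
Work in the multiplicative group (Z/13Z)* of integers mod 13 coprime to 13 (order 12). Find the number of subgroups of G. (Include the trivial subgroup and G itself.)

6

|G| = 12, so by Lagrange every subgroup order divides 12. Divisors: 1, 2, 3, 4, 6, 12.
Subgroups by order — order 1: 1; order 2: 1; order 3: 1; order 4: 1; order 6: 1; order 12: 1.
Total: 1 + 1 + 1 + 1 + 1 + 1 = 6.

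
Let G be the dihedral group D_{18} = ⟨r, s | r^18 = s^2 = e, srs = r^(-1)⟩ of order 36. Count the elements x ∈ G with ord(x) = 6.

2

The elements of order 6 are: r^3, r^15.
That's 2.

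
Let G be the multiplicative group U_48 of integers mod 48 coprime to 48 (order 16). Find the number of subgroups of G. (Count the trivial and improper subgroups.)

27

|G| = 16, so by Lagrange every subgroup order divides 16. Divisors: 1, 2, 4, 8, 16.
Subgroups by order — order 1: 1; order 2: 7; order 4: 11; order 8: 7; order 16: 1.
Total: 1 + 7 + 11 + 7 + 1 = 27.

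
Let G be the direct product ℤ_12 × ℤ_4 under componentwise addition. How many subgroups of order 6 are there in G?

|G| = 48 and 6 | 48, so subgroups of order 6 are possible by Lagrange.
The subgroups of order 6 are: {(0,0), (0,2), (4,0), (4,2), (8,0), (8,2)}; {(0,0), (2,0), (4,0), (6,0), (8,0), (10,0)}; {(0,0), (2,2), (4,0), (6,2), (8,0), (10,2)}.
So G has 3 subgroups of order 6.

3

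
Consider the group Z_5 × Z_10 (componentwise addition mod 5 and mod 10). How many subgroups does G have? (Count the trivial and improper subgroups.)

16

|G| = 50, so by Lagrange every subgroup order divides 50. Divisors: 1, 2, 5, 10, 25, 50.
Subgroups by order — order 1: 1; order 2: 1; order 5: 6; order 10: 6; order 25: 1; order 50: 1.
Total: 1 + 1 + 6 + 6 + 1 + 1 = 16.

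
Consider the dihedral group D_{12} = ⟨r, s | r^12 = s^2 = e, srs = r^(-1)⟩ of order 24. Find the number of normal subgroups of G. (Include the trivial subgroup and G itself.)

G has 34 subgroups. Checking conjugation-invariance by order — order 1: 1/1 normal; order 2: 1/13 normal; order 3: 1/1 normal; order 4: 1/7 normal; order 6: 1/5 normal; order 8: 0/3 normal; order 12: 3/3 normal; order 24: 1/1 normal.
Total normal subgroups: 9.

9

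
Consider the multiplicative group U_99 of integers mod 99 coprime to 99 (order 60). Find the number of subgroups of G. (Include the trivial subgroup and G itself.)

20

|G| = 60, so by Lagrange every subgroup order divides 60. Divisors: 1, 2, 3, 4, 5, 6, 10, 12, 15, 20, 30, 60.
Subgroups by order — order 1: 1; order 2: 3; order 3: 1; order 4: 1; order 5: 1; order 6: 3; order 10: 3; order 12: 1; order 15: 1; order 20: 1; order 30: 3; order 60: 1.
Total: 1 + 3 + 1 + 1 + 1 + 3 + 3 + 1 + 1 + 1 + 3 + 1 = 20.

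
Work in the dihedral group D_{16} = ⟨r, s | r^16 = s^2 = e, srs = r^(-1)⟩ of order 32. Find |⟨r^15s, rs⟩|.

16

|⟨r^15s⟩| = 2 and |⟨rs⟩| = 2, so |H| is a multiple of lcm(2, 2) = 2 and divides |G| = 32.
Closing under the operation: H = {e, r^2, r^4, r^6, r^8, r^10, r^12, r^14, rs, r^3s, r^5s, r^7s, r^9s, r^11s, r^13s, r^15s}, so |H| = 16.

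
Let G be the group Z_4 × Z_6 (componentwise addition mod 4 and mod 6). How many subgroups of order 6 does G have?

3

|G| = 24 and 6 | 24, so subgroups of order 6 are possible by Lagrange.
The subgroups of order 6 are: {(0,0), (0,1), (0,2), (0,3), (0,4), (0,5)}; {(0,0), (0,2), (0,4), (2,0), (2,2), (2,4)}; {(0,0), (0,2), (0,4), (2,1), (2,3), (2,5)}.
So G has 3 subgroups of order 6.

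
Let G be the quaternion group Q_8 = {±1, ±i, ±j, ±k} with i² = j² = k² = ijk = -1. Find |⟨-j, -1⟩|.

|⟨-j⟩| = 4 and |⟨-1⟩| = 2, so |H| is a multiple of lcm(4, 2) = 4 and divides |G| = 8.
Closing under the operation: H = {1, -1, j, -j}, so |H| = 4.

4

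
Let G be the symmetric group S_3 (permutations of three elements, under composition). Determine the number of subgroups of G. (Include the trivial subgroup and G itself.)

6

|G| = 6, so by Lagrange every subgroup order divides 6. Divisors: 1, 2, 3, 6.
Subgroups by order — order 1: 1; order 2: 3; order 3: 1; order 6: 1.
Total: 1 + 3 + 1 + 1 = 6.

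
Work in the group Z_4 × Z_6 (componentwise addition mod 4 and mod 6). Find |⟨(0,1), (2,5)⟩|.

|⟨(0,1)⟩| = 6 and |⟨(2,5)⟩| = 6, so |H| is a multiple of lcm(6, 6) = 6 and divides |G| = 24.
Closing under the operation: H = {(0,0), (0,1), (0,2), (0,3), (0,4), (0,5), (2,0), (2,1), (2,2), (2,3), (2,4), (2,5)}, so |H| = 12.

12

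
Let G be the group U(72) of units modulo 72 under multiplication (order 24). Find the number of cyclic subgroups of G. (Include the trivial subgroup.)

16

Group the elements of G by the cyclic subgroup they generate; each cyclic subgroup of order d accounts for φ(d) elements.
Cyclic subgroups by order — order 1: 1; order 2: 7; order 3: 1; order 6: 7.
Total: 16.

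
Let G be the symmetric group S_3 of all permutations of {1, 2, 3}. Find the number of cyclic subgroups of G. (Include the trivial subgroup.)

5

Each element a generates a cyclic subgroup ⟨a⟩; distinct elements may generate the same one (a cyclic group of order d has φ(d) generators).
Cyclic subgroups by order — order 1: 1; order 2: 3; order 3: 1.
Total: 5.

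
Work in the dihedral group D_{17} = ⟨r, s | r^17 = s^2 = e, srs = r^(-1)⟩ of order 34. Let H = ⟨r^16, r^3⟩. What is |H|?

|⟨r^16⟩| = 17 and |⟨r^3⟩| = 17, so |H| is a multiple of lcm(17, 17) = 17 and divides |G| = 34.
Closing under the operation: H = {e, r, r^2, r^3, r^4, r^5, r^6, r^7, r^8, r^9, r^10, r^11, r^12, r^13, r^14, r^15, r^16}, so |H| = 17.

17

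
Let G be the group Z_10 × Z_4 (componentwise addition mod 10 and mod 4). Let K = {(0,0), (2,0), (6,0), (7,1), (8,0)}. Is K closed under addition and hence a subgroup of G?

No

(6,0) ∈ K but its inverse (4,0) ∉ K, so K is not a subgroup.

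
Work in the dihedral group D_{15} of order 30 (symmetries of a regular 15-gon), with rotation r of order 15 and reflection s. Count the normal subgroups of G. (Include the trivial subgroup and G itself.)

G has 28 subgroups. Checking conjugation-invariance by order — order 1: 1/1 normal; order 2: 0/15 normal; order 3: 1/1 normal; order 5: 1/1 normal; order 6: 0/5 normal; order 10: 0/3 normal; order 15: 1/1 normal; order 30: 1/1 normal.
Total normal subgroups: 5.

5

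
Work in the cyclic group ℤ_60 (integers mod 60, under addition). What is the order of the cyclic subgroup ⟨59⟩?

60

In ℤ_60, the order of an element a is n/gcd(a, n).
gcd(59, 60) = 1, so |⟨59⟩| = 60/1 = 60.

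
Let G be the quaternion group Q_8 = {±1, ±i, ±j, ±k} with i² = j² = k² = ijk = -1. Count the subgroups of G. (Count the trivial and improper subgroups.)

|G| = 8, so by Lagrange every subgroup order divides 8. Divisors: 1, 2, 4, 8.
Subgroups by order — order 1: 1; order 2: 1; order 4: 3; order 8: 1.
Total: 1 + 1 + 3 + 1 = 6.

6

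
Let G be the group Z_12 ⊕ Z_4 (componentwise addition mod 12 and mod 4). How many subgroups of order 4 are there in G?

|G| = 48 and 4 | 48, so subgroups of order 4 are possible by Lagrange.
The subgroups of order 4 are: {(0,0), (0,1), (0,2), (0,3)}; {(0,0), (0,2), (6,0), (6,2)}; {(0,0), (0,2), (6,1), (6,3)}; {(0,0), (3,0), (6,0), (9,0)}; … (7 in all).
So G has 7 subgroups of order 4.

7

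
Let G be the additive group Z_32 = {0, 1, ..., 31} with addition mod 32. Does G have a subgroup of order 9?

No

9 does not divide |G| = 32, so by Lagrange no subgroup of order 9 exists.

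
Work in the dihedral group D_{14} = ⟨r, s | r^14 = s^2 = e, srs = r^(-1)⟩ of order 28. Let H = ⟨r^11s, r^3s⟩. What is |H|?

14

|⟨r^11s⟩| = 2 and |⟨r^3s⟩| = 2, so |H| is a multiple of lcm(2, 2) = 2 and divides |G| = 28.
Closing under the operation: H = {e, r^2, r^4, r^6, r^8, r^10, r^12, rs, r^3s, r^5s, r^7s, r^9s, r^11s, r^13s}, so |H| = 14.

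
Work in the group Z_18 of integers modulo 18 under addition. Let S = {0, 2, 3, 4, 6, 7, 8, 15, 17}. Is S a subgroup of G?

No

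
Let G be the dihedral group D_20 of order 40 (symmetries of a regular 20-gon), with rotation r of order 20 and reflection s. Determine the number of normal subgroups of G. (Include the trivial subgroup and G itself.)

G has 48 subgroups. Checking conjugation-invariance by order — order 1: 1/1 normal; order 2: 1/21 normal; order 4: 1/11 normal; order 5: 1/1 normal; order 8: 0/5 normal; order 10: 1/5 normal; order 20: 3/3 normal; order 40: 1/1 normal.
Total normal subgroups: 9.

9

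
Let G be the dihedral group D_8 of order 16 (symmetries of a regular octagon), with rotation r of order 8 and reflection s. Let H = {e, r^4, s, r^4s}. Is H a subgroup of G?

|H| = 4 divides |G| = 16, consistent with Lagrange.
H contains the identity, every element's inverse is in H, and H is closed under ·: it is a subgroup.

Yes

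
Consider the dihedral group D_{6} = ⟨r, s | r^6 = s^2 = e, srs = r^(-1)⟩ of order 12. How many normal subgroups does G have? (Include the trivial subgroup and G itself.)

7

G has 16 subgroups. Checking conjugation-invariance by order — order 1: 1/1 normal; order 2: 1/7 normal; order 3: 1/1 normal; order 4: 0/3 normal; order 6: 3/3 normal; order 12: 1/1 normal.
Total normal subgroups: 7.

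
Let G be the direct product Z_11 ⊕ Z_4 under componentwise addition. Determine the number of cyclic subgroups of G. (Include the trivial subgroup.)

Each element a generates a cyclic subgroup ⟨a⟩; distinct elements may generate the same one (a cyclic group of order d has φ(d) generators).
Cyclic subgroups by order — order 1: 1; order 2: 1; order 4: 1; order 11: 1; order 22: 1; order 44: 1.
Total: 6.

6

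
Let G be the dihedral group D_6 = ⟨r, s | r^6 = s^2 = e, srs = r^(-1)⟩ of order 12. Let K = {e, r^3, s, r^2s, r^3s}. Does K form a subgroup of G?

|K| = 5 does not divide |G| = 12, so by Lagrange K is not a subgroup.

No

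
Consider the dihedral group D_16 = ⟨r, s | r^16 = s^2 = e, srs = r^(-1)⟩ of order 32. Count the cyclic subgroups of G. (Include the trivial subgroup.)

21

Each element a generates a cyclic subgroup ⟨a⟩; distinct elements may generate the same one (a cyclic group of order d has φ(d) generators).
Cyclic subgroups by order — order 1: 1; order 2: 17; order 4: 1; order 8: 1; order 16: 1.
Total: 21.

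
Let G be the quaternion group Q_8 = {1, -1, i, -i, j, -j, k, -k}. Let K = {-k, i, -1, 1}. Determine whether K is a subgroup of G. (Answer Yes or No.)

-k ∈ K but its inverse k ∉ K, so K is not a subgroup.

No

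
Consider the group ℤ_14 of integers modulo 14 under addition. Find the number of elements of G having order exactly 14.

6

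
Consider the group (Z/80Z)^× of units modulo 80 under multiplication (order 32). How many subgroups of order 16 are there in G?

7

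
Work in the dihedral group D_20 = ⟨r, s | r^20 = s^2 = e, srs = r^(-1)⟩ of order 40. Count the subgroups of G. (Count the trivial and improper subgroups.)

48

|G| = 40, so by Lagrange every subgroup order divides 40. Divisors: 1, 2, 4, 5, 8, 10, 20, 40.
Subgroups by order — order 1: 1; order 2: 21; order 4: 11; order 5: 1; order 8: 5; order 10: 5; order 20: 3; order 40: 1.
Total: 1 + 21 + 11 + 1 + 5 + 5 + 3 + 1 = 48.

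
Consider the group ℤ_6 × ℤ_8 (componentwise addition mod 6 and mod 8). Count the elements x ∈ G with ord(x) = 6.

6

An element (a,b) has order lcm(ord(a), ord(b)); count pairs with lcm equal to 6.
Enumerating gives 6 such elements.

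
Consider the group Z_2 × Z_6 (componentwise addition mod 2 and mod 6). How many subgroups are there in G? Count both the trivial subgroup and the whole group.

10

|G| = 12, so by Lagrange every subgroup order divides 12. Divisors: 1, 2, 3, 4, 6, 12.
Subgroups by order — order 1: 1; order 2: 3; order 3: 1; order 4: 1; order 6: 3; order 12: 1.
Total: 1 + 3 + 1 + 1 + 3 + 1 = 10.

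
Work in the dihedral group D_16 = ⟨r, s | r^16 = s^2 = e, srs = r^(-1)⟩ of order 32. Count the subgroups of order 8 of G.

5

|G| = 32 and 8 | 32, so subgroups of order 8 are possible by Lagrange.
The subgroups of order 8 are: {e, r^2, r^4, r^6, r^8, r^10, r^12, r^14}; {e, r^4, r^8, r^12, r^2s, r^6s, r^10s, r^14s}; {e, r^4, r^8, r^12, r^3s, r^7s, r^11s, r^15s}; {e, r^4, r^8, r^12, s, r^4s, r^8s, r^12s}; … (5 in all).
So G has 5 subgroups of order 8.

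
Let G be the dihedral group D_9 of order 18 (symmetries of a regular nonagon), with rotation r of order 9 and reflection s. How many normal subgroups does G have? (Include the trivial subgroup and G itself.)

G has 16 subgroups. Checking conjugation-invariance by order — order 1: 1/1 normal; order 2: 0/9 normal; order 3: 1/1 normal; order 6: 0/3 normal; order 9: 1/1 normal; order 18: 1/1 normal.
Total normal subgroups: 4.

4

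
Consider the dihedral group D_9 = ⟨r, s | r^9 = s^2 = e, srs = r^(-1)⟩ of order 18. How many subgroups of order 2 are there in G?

|G| = 18 and 2 | 18, so subgroups of order 2 are possible by Lagrange.
The subgroups of order 2 are: {e, r^2s}; {e, r^3s}; {e, r^4s}; {e, r^5s}; … (9 in all).
So G has 9 subgroups of order 2.

9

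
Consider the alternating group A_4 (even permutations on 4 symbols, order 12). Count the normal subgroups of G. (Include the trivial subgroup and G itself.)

3

G has 10 subgroups. Checking conjugation-invariance by order — order 1: 1/1 normal; order 2: 0/3 normal; order 3: 0/4 normal; order 4: 1/1 normal; order 12: 1/1 normal.
Total normal subgroups: 3.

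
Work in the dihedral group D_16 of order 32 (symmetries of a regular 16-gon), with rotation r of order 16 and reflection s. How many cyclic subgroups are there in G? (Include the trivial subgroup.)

21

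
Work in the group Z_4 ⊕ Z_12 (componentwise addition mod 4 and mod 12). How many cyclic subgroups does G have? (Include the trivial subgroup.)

20

Each element a generates a cyclic subgroup ⟨a⟩; distinct elements may generate the same one (a cyclic group of order d has φ(d) generators).
Cyclic subgroups by order — order 1: 1; order 2: 3; order 3: 1; order 4: 6; order 6: 3; order 12: 6.
Total: 20.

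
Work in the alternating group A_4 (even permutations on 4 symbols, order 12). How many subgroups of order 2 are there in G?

3

|G| = 12 and 2 | 12, so subgroups of order 2 are possible by Lagrange.
The subgroups of order 2 are: {e, (1 2)(3 4)}; {e, (1 3)(2 4)}; {e, (1 4)(2 3)}.
So G has 3 subgroups of order 2.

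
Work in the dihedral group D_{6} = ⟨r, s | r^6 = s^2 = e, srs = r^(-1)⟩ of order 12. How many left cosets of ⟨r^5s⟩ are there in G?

|⟨r^5s⟩| = 2 and |G| = 12.
By Lagrange, [G : H] = |G|/|H| = 12/2 = 6.

6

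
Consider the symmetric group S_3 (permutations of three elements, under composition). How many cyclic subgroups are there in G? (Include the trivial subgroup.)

5

Each element a generates a cyclic subgroup ⟨a⟩; distinct elements may generate the same one (a cyclic group of order d has φ(d) generators).
Cyclic subgroups by order — order 1: 1; order 2: 3; order 3: 1.
Total: 5.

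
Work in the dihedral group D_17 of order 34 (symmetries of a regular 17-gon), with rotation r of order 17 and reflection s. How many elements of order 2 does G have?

Enumerating element orders in G gives 17 elements of order 2.

17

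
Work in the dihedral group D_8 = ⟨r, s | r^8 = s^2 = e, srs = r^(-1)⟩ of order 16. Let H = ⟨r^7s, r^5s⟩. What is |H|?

8

|⟨r^7s⟩| = 2 and |⟨r^5s⟩| = 2, so |H| is a multiple of lcm(2, 2) = 2 and divides |G| = 16.
Closing under the operation: H = {e, r^2, r^4, r^6, rs, r^3s, r^5s, r^7s}, so |H| = 8.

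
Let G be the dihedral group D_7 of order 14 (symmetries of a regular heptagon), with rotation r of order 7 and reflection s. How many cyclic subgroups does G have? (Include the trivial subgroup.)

9

A cyclic subgroup of order d is generated by each of its φ(d) elements of order d, so the cyclic subgroups of order d number (#elements of order d)/φ(d).
Cyclic subgroups by order — order 1: 1; order 2: 7; order 7: 1.
Total: 9.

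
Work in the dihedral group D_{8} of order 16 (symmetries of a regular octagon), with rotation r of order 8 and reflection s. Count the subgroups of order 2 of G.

|G| = 16 and 2 | 16, so subgroups of order 2 are possible by Lagrange.
The subgroups of order 2 are: {e, r^2s}; {e, r^3s}; {e, r^4}; {e, r^4s}; … (9 in all).
So G has 9 subgroups of order 2.

9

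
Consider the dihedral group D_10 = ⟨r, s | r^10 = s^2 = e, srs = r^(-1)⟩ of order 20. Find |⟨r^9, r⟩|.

10

|⟨r^9⟩| = 10 and |⟨r⟩| = 10, so |H| is a multiple of lcm(10, 10) = 10 and divides |G| = 20.
Closing under the operation: H = {e, r, r^2, r^3, r^4, r^5, r^6, r^7, r^8, r^9}, so |H| = 10.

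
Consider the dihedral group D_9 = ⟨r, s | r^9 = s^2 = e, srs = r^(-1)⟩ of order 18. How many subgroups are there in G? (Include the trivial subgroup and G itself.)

|G| = 18, so by Lagrange every subgroup order divides 18. Divisors: 1, 2, 3, 6, 9, 18.
Subgroups by order — order 1: 1; order 2: 9; order 3: 1; order 6: 3; order 9: 1; order 18: 1.
Total: 1 + 9 + 1 + 3 + 1 + 1 = 16.

16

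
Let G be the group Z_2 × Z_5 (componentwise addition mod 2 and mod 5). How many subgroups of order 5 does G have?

|G| = 10 and 5 | 10, so subgroups of order 5 are possible by Lagrange.
The subgroups of order 5 are: {(0,0), (0,1), (0,2), (0,3), (0,4)}.
So G has 1 subgroup of order 5.

1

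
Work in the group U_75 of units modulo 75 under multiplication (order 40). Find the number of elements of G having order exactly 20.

16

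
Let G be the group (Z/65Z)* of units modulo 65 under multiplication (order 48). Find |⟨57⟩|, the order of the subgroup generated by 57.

Compute successive powers of 57 mod 65: 57, 64, 8, 1; 57^4 ≡ 1 (mod 65).
So |⟨57⟩| = 4.

4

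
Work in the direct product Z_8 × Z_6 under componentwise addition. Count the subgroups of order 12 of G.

3

|G| = 48 and 12 | 48, so subgroups of order 12 are possible by Lagrange.
The subgroups of order 12 are: {(0,0), (0,1), (0,2), (0,3), (0,4), (0,5), (4,0), (4,1), (4,2), (4,3), (4,4), (4,5)}; {(0,0), (0,2), (0,4), (2,0), (2,2), (2,4), (4,0), (4,2), (4,4), (6,0), (6,2), (6,4)}; {(0,0), (0,2), (0,4), (2,1), (2,3), (2,5), (4,0), (4,2), (4,4), (6,1), (6,3), (6,5)}.
So G has 3 subgroups of order 12.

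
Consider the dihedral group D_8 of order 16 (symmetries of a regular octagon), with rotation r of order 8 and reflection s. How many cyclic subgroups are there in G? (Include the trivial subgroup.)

12

Group the elements of G by the cyclic subgroup they generate; each cyclic subgroup of order d accounts for φ(d) elements.
Cyclic subgroups by order — order 1: 1; order 2: 9; order 4: 1; order 8: 1.
Total: 12.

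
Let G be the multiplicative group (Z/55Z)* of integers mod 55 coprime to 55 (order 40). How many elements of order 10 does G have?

Enumerating element orders in G gives 12 elements of order 10.

12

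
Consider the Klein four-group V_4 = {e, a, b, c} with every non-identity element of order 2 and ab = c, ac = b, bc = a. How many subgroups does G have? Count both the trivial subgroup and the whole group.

5

|G| = 4, so by Lagrange every subgroup order divides 4. Divisors: 1, 2, 4.
Subgroups by order — order 1: 1; order 2: 3; order 4: 1.
Total: 1 + 3 + 1 = 5.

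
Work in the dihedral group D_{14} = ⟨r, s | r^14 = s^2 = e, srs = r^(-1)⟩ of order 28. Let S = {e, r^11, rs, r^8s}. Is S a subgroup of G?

r^11 ∈ S but its inverse r^3 ∉ S, so S is not a subgroup.

No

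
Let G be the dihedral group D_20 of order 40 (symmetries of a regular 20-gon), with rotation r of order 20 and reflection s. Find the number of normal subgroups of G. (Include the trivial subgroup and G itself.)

G has 48 subgroups. Checking conjugation-invariance by order — order 1: 1/1 normal; order 2: 1/21 normal; order 4: 1/11 normal; order 5: 1/1 normal; order 8: 0/5 normal; order 10: 1/5 normal; order 20: 3/3 normal; order 40: 1/1 normal.
Total normal subgroups: 9.

9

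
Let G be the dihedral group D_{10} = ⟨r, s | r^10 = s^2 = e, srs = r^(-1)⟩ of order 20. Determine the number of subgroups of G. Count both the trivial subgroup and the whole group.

22

|G| = 20, so by Lagrange every subgroup order divides 20. Divisors: 1, 2, 4, 5, 10, 20.
Subgroups by order — order 1: 1; order 2: 11; order 4: 5; order 5: 1; order 10: 3; order 20: 1.
Total: 1 + 11 + 5 + 1 + 3 + 1 = 22.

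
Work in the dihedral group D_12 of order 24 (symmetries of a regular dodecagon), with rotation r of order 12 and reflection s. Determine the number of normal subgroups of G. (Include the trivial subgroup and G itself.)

9

G has 34 subgroups. Checking conjugation-invariance by order — order 1: 1/1 normal; order 2: 1/13 normal; order 3: 1/1 normal; order 4: 1/7 normal; order 6: 1/5 normal; order 8: 0/3 normal; order 12: 3/3 normal; order 24: 1/1 normal.
Total normal subgroups: 9.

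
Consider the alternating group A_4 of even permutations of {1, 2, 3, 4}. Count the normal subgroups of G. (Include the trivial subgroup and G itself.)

G has 10 subgroups. Checking conjugation-invariance by order — order 1: 1/1 normal; order 2: 0/3 normal; order 3: 0/4 normal; order 4: 1/1 normal; order 12: 1/1 normal.
Total normal subgroups: 3.

3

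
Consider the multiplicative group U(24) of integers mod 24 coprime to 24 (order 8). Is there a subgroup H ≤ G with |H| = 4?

Yes

4 | 8. A subgroup of order 4 is {1, 11, 13, 23}.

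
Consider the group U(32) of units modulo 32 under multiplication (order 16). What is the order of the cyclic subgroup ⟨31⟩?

2

Compute successive powers of 31 mod 32: 31, 1; 31^2 ≡ 1 (mod 32).
So |⟨31⟩| = 2.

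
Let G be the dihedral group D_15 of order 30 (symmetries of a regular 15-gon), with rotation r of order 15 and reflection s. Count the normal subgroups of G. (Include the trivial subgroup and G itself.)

G has 28 subgroups. Checking conjugation-invariance by order — order 1: 1/1 normal; order 2: 0/15 normal; order 3: 1/1 normal; order 5: 1/1 normal; order 6: 0/5 normal; order 10: 0/3 normal; order 15: 1/1 normal; order 30: 1/1 normal.
Total normal subgroups: 5.

5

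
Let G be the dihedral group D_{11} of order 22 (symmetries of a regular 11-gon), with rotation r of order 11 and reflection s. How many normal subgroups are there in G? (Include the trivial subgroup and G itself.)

3

G has 14 subgroups. Checking conjugation-invariance by order — order 1: 1/1 normal; order 2: 0/11 normal; order 11: 1/1 normal; order 22: 1/1 normal.
Total normal subgroups: 3.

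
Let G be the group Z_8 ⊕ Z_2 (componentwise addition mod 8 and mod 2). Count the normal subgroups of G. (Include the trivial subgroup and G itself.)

11

G is abelian, so every subgroup is normal.
G has 11 subgroups in total, hence 11 normal subgroups.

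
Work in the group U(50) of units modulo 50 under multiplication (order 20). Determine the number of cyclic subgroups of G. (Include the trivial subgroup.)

Each element a generates a cyclic subgroup ⟨a⟩; distinct elements may generate the same one (a cyclic group of order d has φ(d) generators).
Cyclic subgroups by order — order 1: 1; order 2: 1; order 4: 1; order 5: 1; order 10: 1; order 20: 1.
Total: 6.

6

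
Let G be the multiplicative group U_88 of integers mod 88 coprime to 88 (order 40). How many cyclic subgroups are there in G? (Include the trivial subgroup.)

16

A cyclic subgroup of order d is generated by each of its φ(d) elements of order d, so the cyclic subgroups of order d number (#elements of order d)/φ(d).
Cyclic subgroups by order — order 1: 1; order 2: 7; order 5: 1; order 10: 7.
Total: 16.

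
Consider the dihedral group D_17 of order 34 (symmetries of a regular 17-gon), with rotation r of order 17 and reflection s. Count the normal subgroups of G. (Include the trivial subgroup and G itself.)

G has 20 subgroups. Checking conjugation-invariance by order — order 1: 1/1 normal; order 2: 0/17 normal; order 17: 1/1 normal; order 34: 1/1 normal.
Total normal subgroups: 3.

3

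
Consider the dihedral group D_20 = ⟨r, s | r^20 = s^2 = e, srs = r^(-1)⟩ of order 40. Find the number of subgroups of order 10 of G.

5

|G| = 40 and 10 | 40, so subgroups of order 10 are possible by Lagrange.
The subgroups of order 10 are: {e, r^2, r^4, r^6, r^8, r^10, r^12, r^14, r^16, r^18}; {e, r^4, r^8, r^12, r^16, r^2s, r^6s, r^10s, r^14s, r^18s}; {e, r^4, r^8, r^12, r^16, r^3s, r^7s, r^11s, r^15s, r^19s}; {e, r^4, r^8, r^12, r^16, s, r^4s, r^8s, r^12s, r^16s}; … (5 in all).
So G has 5 subgroups of order 10.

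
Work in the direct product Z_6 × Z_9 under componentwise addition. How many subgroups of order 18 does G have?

|G| = 54 and 18 | 54, so subgroups of order 18 are possible by Lagrange.
The subgroups of order 18 are: {(0,0), (0,1), (0,2), (0,3), (0,4), (0,5), (0,6), (0,7), (0,8), (3,0), (3,1), (3,2), (3,3), (3,4), (3,5), (3,6), (3,7), (3,8)}; {(0,0), (0,3), (0,6), (1,0), (1,3), (1,6), (2,0), (2,3), (2,6), (3,0), (3,3), (3,6), (4,0), (4,3), (4,6), (5,0), (5,3), (5,6)}; {(0,0), (0,3), (0,6), (1,1), (1,4), (1,7), (2,2), (2,5), (2,8), (3,0), (3,3), (3,6), (4,1), (4,4), (4,7), (5,2), (5,5), (5,8)}; {(0,0), (0,3), (0,6), (1,2), (1,5), (1,8), (2,1), (2,4), (2,7), (3,0), (3,3), (3,6), (4,2), (4,5), (4,8), (5,1), (5,4), (5,7)}.
So G has 4 subgroups of order 18.

4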